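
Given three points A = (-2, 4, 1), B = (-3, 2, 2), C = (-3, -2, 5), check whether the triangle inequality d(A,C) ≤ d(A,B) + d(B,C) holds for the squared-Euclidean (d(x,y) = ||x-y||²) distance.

d(A,B) = 1² + 2² + 1² = 6, d(B,C) = 0² + 4² + 3² = 25, d(A,C) = 1² + 6² + 4² = 53.
d(A,C) = 53 > 6 + 25 = 31. Triangle inequality is VIOLATED. (Squared-Euclidean is not a metric — this is a counterexample.)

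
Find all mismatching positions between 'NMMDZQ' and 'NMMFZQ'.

Differing positions: 4. Hamming distance = 1.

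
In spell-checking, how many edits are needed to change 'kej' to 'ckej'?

Let D[i][j] be the edit distance between the first i characters of 'kej' and the first j characters of 'ckej', with D[i][0] = i, D[0][j] = j, and D[i][j] = D[i-1][j-1] if the characters match, else 1 + min(D[i-1][j], D[i][j-1], D[i-1][j-1]). Filling the table (rows: prefixes of 'kej', columns: prefixes of 'ckej'):
     ε  c  k  e  j
  ε  0  1  2  3  4
  k  1  1  1  2  3
  e  2  2  2  1  2
  j  3  3  3  2  1
The bottom-right entry gives D[3][4] = 1, so no sequence of fewer than 1 edit works. Backtracking through the table gives one optimal edit sequence (1 edit):
  kej → ckej (ins c @1)
Edit distance = 1.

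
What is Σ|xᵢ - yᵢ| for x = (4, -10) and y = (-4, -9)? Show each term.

Σ|x_i - y_i| = |4 - (-4)| + |-10 - (-9)| = 8 + 1 = 9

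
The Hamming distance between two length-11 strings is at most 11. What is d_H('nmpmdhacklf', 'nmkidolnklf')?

Differing positions: 3, 4, 6, 7, 8. Hamming distance = 5. The maximum possible Hamming distance for length-11 strings is 11, so d_H/11 = 5/11 ≈ 0.4545.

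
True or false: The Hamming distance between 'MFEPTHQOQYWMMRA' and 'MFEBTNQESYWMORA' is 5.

Differing positions: 4, 6, 8, 9, 13. Hamming distance = 5, so the claim is true.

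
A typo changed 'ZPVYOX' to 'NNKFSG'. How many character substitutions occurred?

Differing positions: 1, 2, 3, 4, 5, 6. Hamming distance = 6.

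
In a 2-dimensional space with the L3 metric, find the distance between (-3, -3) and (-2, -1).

(Σ|x_i - y_i|^3)^(1/3) = (|-3 - (-2)|^3 + |-3 - (-1)|^3)^(1/3)
= (1^3 + 2^3)^(1/3) = (1 + 8)^(1/3) = (9)^(1/3) ≈ 2.0801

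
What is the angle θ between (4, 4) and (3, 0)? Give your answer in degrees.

With u = (4, 4), v = (3, 0):
u·v = 4·3 + 4·0 = 12 + 0 = 12.
|u| = √(4² + 4²) = √32, |v| = √(3² + 0²) = √9, so |u||v| = √(32·9) = √288.
cos θ = (u·v)/(|u||v|) = 12/√288 ≈ 0.707107
θ = arccos(0.707107) ≈ 45°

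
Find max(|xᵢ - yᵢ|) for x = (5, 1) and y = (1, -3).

max(|x_i - y_i|) = max(|5 - 1|, |1 - (-3)|) = max(4, 4) = 4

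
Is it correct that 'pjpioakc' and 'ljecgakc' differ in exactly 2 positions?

Differing positions: 1, 3, 4, 5. Hamming distance = 4, so the claim that d_H = 2 is false.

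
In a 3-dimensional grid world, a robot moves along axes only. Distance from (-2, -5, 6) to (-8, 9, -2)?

Σ|x_i - y_i| = |-2 - (-8)| + |-5 - 9| + |6 - (-2)| = 6 + 14 + 8 = 28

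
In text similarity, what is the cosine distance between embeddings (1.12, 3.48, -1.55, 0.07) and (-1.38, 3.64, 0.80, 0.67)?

With u = (1.12, 3.48, -1.55, 0.07), v = (-1.38, 3.64, 0.80, 0.67):
u·v = 1.12·(-1.38) + 3.48·3.64 + (-1.55)·0.8 + 0.07·0.67 = (-1.5456) + 12.6672 + (-1.24) + 0.0469 = 9.9285.
|u| = √(1.12² + 3.48² + (-1.55)² + 0.07²) = √(1.2544 + 12.1104 + 2.4025 + 0.0049) = √15.7722, |v| = √((-1.38)² + 3.64² + 0.8² + 0.67²) = √(1.9044 + 13.2496 + 0.64 + 0.4489) = √16.2429.
cos θ = (u·v)/(|u||v|) = 9.9285/(√15.7722·√16.2429) ≈ 0.6203
Cosine distance = 1 - cos θ ≈ 1 - 0.6203 = 0.3797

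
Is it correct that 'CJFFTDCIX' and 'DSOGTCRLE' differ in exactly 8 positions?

Differing positions: 1, 2, 3, 4, 6, 7, 8, 9. Hamming distance = 8, so the claim is true.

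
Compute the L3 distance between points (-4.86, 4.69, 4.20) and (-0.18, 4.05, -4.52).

(Σ|x_i - y_i|^3)^(1/3) = (|-4.86 - (-0.18)|^3 + |4.69 - 4.05|^3 + |4.2 - (-4.52)|^3)^(1/3)
= (4.68^3 + 0.64^3 + 8.72^3)^(1/3) ≈ (102.5032 + 0.2621 + 663.0548)^(1/3) = (765.8201)^(1/3) ≈ 9.149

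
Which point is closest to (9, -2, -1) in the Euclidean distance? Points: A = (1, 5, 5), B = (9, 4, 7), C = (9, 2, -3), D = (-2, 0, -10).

Distances: d(A) ≈ 12.2066, d(B) = 10, d(C) ≈ 4.4721, d(D) ≈ 14.3527. Nearest: C = (9, 2, -3) with distance 4.4721.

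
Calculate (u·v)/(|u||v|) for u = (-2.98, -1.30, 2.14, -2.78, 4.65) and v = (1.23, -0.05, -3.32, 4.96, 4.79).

With u = (-2.98, -1.30, 2.14, -2.78, 4.65), v = (1.23, -0.05, -3.32, 4.96, 4.79):
u·v = (-2.98)·1.23 + (-1.3)·(-0.05) + 2.14·(-3.32) + (-2.78)·4.96 + 4.65·4.79 = (-3.6654) + 0.065 + (-7.1048) + (-13.7888) + 22.2735 = -2.2205.
|u| = √((-2.98)² + (-1.3)² + 2.14² + (-2.78)² + 4.65²) = √(8.8804 + 1.69 + 4.5796 + 7.7284 + 21.6225) = √44.5009, |v| = √(1.23² + (-0.05)² + (-3.32)² + 4.96² + 4.79²) = √(1.5129 + 0.0025 + 11.0224 + 24.6016 + 22.9441) = √60.0835.
cos θ = (u·v)/(|u||v|) = -2.2205/(√44.5009·√60.0835) ≈ -0.0429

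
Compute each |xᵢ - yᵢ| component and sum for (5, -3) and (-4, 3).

Σ|x_i - y_i| = |5 - (-4)| + |-3 - 3| = 9 + 6 = 15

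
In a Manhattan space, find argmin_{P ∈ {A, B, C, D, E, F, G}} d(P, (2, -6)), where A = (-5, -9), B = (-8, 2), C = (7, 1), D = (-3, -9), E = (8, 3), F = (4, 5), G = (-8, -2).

Distances: d(A) = 10, d(B) = 18, d(C) = 12, d(D) = 8, d(E) = 15, d(F) = 13, d(G) = 14. Nearest: D = (-3, -9) with distance 8.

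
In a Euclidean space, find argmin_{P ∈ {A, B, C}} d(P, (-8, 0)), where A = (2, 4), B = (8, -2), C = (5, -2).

Distances: d(A) ≈ 10.7703, d(B) ≈ 16.1245, d(C) ≈ 13.1529. Nearest: A = (2, 4) with distance 10.7703.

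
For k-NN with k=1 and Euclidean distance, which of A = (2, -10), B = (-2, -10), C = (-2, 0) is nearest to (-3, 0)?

Distances: d(A) ≈ 11.1803, d(B) ≈ 10.0499, d(C) = 1. Nearest: C = (-2, 0) with distance 1.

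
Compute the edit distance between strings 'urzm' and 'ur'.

Let D[i][j] be the edit distance between the first i characters of 'urzm' and the first j characters of 'ur', with D[i][0] = i, D[0][j] = j, and D[i][j] = D[i-1][j-1] if the characters match, else 1 + min(D[i-1][j], D[i][j-1], D[i-1][j-1]). Filling the table (rows: prefixes of 'urzm', columns: prefixes of 'ur'):
     ε  u  r
  ε  0  1  2
  u  1  0  1
  r  2  1  0
  z  3  2  1
  m  4  3  2
The bottom-right entry gives D[4][2] = 2, so no sequence of fewer than 2 edits works. Backtracking through the table gives one optimal edit sequence (2 edits):
  urzm → urm (del z @3)
  urm → ur (del m @3)
Edit distance = 2.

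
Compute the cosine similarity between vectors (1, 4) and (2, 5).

With u = (1, 4), v = (2, 5):
u·v = 1·2 + 4·5 = 2 + 20 = 22.
|u| = √(1² + 4²) = √17, |v| = √(2² + 5²) = √29, so |u||v| = √(17·29) = √493.
cos θ = (u·v)/(|u||v|) = 22/√493 ≈ 0.9908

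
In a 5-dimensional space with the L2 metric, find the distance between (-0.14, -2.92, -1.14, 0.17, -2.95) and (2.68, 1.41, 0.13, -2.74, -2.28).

(Σ|x_i - y_i|^2)^(1/2) = (|-0.14 - 2.68|^2 + |-2.92 - 1.41|^2 + |-1.14 - 0.13|^2 + |0.17 - (-2.74)|^2 + |-2.95 - (-2.28)|^2)^(1/2)
= (2.82^2 + 4.33^2 + 1.27^2 + 2.91^2 + 0.67^2)^(1/2) = (7.9524 + 18.7489 + 1.6129 + 8.4681 + 0.4489)^(1/2) = (37.2312)^(1/2) ≈ 6.1017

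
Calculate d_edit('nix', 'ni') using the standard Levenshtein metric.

Let D[i][j] be the edit distance between the first i characters of 'nix' and the first j characters of 'ni', with D[i][0] = i, D[0][j] = j, and D[i][j] = D[i-1][j-1] if the characters match, else 1 + min(D[i-1][j], D[i][j-1], D[i-1][j-1]). Filling the table (rows: prefixes of 'nix', columns: prefixes of 'ni'):
     ε  n  i
  ε  0  1  2
  n  1  0  1
  i  2  1  0
  x  3  2  1
The bottom-right entry gives D[3][2] = 1, so no sequence of fewer than 1 edit works. Backtracking through the table gives one optimal edit sequence (1 edit):
  nix → ni (del x @3)
Edit distance = 1.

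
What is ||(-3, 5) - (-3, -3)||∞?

max(|x_i - y_i|) = max(|-3 - (-3)|, |5 - (-3)|) = max(0, 8) = 8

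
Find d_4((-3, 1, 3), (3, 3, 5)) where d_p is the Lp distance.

(Σ|x_i - y_i|^4)^(1/4) = (|-3 - 3|^4 + |1 - 3|^4 + |3 - 5|^4)^(1/4)
= (6^4 + 2^4 + 2^4)^(1/4) = (1296 + 16 + 16)^(1/4) = (1328)^(1/4) ≈ 6.0367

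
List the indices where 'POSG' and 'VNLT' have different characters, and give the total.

Differing positions: 1, 2, 3, 4. Hamming distance = 4.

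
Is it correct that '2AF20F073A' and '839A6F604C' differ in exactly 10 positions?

Differing positions: 1, 2, 3, 4, 5, 7, 8, 9, 10. Hamming distance = 9, so the claim that d_H = 10 is false.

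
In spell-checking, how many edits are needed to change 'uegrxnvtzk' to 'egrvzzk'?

Let D[i][j] be the edit distance between the first i characters of 'uegrxnvtzk' and the first j characters of 'egrvzzk', with D[i][0] = i, D[0][j] = j, and D[i][j] = D[i-1][j-1] if the characters match, else 1 + min(D[i-1][j], D[i][j-1], D[i-1][j-1]). Filling the table (rows: prefixes of 'uegrxnvtzk', columns: prefixes of 'egrvzzk'):
     ε  e  g  r  v  z  z  k
  ε  0  1  2  3  4  5  6  7
  u  1  1  2  3  4  5  6  7
  e  2  1  2  3  4  5  6  7
  g  3  2  1  2  3  4  5  6
  r  4  3  2  1  2  3  4  5
  x  5  4  3  2  2  3  4  5
  n  6  5  4  3  3  3  4  5
  v  7  6  5  4  3  4  4  5
  t  8  7  6  5  4  4  5  5
  z  9  8  7  6  5  4  4  5
  k 10  9  8  7  6  5  5  4
The bottom-right entry gives D[10][7] = 4, so no sequence of fewer than 4 edits works. Backtracking through the table gives one optimal edit sequence (4 edits):
  uegrxnvtzk → egrxnvtzk (del u @1)
  egrxnvtzk → egrnvtzk (del x @4)
  egrnvtzk → egrvtzk (del n @4)
  egrvtzk → egrvzzk (sub t→z @5)
Edit distance = 4.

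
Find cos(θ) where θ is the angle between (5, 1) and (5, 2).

With u = (5, 1), v = (5, 2):
u·v = 5·5 + 1·2 = 25 + 2 = 27.
|u| = √(5² + 1²) = √26, |v| = √(5² + 2²) = √29, so |u||v| = √(26·29) = √754.
cos θ = (u·v)/(|u||v|) = 27/√754 ≈ 0.9833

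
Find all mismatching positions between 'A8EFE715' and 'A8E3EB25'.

Differing positions: 4, 6, 7. Hamming distance = 3.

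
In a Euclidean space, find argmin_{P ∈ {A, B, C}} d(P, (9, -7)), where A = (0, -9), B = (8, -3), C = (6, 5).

Distances: d(A) ≈ 9.2195, d(B) ≈ 4.1231, d(C) ≈ 12.3693. Nearest: B = (8, -3) with distance 4.1231.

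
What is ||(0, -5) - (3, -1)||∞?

max(|x_i - y_i|) = max(|0 - 3|, |-5 - (-1)|) = max(3, 4) = 4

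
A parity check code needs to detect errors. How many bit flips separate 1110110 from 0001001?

Differing positions: 1, 2, 3, 4, 5, 6, 7. Hamming distance = 7.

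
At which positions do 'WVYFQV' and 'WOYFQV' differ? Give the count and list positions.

Differing positions: 2. Hamming distance = 1.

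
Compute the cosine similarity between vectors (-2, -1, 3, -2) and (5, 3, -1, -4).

With u = (-2, -1, 3, -2), v = (5, 3, -1, -4):
u·v = (-2)·5 + (-1)·3 + 3·(-1) + (-2)·(-4) = (-10) + (-3) + (-3) + 8 = -8.
|u| = √((-2)² + (-1)² + 3² + (-2)²) = √18, |v| = √(5² + 3² + (-1)² + (-4)²) = √51, so |u||v| = √(18·51) = √918.
cos θ = (u·v)/(|u||v|) = -8/√918 ≈ -0.264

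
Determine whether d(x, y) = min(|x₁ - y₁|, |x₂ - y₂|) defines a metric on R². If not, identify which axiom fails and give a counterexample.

No. d fails identity of indiscernibles: take x = (5, 0) and y = (5, 6). Then d(x,y) = min(|5 - 5|, |0 - 6|) = min(0, 6) = 0, yet x ≠ y.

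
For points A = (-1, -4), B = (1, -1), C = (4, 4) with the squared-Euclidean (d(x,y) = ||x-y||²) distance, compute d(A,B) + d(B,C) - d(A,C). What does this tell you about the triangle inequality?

d(A,B) = 2² + 3² = 13, d(B,C) = 3² + 5² = 34, d(A,C) = 5² + 8² = 89.
d(A,B) + d(B,C) - d(A,C) = 13 + 34 - 89 = 47 - 89 = -42. This is < 0, so the triangle inequality FAILS for these points (squared-Euclidean is not a metric).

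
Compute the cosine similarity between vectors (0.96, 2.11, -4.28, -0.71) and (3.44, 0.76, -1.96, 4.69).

With u = (0.96, 2.11, -4.28, -0.71), v = (3.44, 0.76, -1.96, 4.69):
u·v = 0.96·3.44 + 2.11·0.76 + (-4.28)·(-1.96) + (-0.71)·4.69 = 3.3024 + 1.6036 + 8.3888 + (-3.3299) = 9.9649.
|u| = √(0.96² + 2.11² + (-4.28)² + (-0.71)²) = √(0.9216 + 4.4521 + 18.3184 + 0.5041) = √24.1962, |v| = √(3.44² + 0.76² + (-1.96)² + 4.69²) = √(11.8336 + 0.5776 + 3.8416 + 21.9961) = √38.2489.
cos θ = (u·v)/(|u||v|) = 9.9649/(√24.1962·√38.2489) ≈ 0.3276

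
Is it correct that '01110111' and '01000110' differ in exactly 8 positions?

Differing positions: 3, 4, 8. Hamming distance = 3, so the claim that d_H = 8 is false.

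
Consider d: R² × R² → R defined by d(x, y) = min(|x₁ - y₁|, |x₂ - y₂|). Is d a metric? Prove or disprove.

No. d fails identity of indiscernibles: take x = (5, 0) and y = (5, 3). Then d(x,y) = min(|5 - 5|, |0 - 3|) = min(0, 3) = 0, yet x ≠ y.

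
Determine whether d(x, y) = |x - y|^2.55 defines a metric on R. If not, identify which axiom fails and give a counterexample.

No. d(x,y) = |x-y|^2.55 fails the triangle inequality since p = 2.55 > 1. Counterexample: x = -1, y = 1, z = 11. d(x,z) = |-1 - 11|^2.55 = 12^2.55 ≈ 564.8227, but d(x,y) + d(y,z) = 2^2.55 + 10^2.55 ≈ 5.8563 + 354.8134 = 360.6697. Since 564.8227 > 360.6697, the triangle inequality is violated.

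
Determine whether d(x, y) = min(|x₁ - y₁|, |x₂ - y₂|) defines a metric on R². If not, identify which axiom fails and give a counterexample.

No. d fails identity of indiscernibles: take x = (-2, 0) and y = (-2, 7). Then d(x,y) = min(|-2 - (-2)|, |0 - 7|) = min(0, 7) = 0, yet x ≠ y.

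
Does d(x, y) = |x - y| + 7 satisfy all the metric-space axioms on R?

No. d fails identity of indiscernibles (specifically d(x,x) = 0): d(0, 0) = |0 - 0| + 7 = 0 + 7 = 7 ≠ 0.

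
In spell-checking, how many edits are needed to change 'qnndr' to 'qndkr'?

Let D[i][j] be the edit distance between the first i characters of 'qnndr' and the first j characters of 'qndkr', with D[i][0] = i, D[0][j] = j, and D[i][j] = D[i-1][j-1] if the characters match, else 1 + min(D[i-1][j], D[i][j-1], D[i-1][j-1]). Filling the table (rows: prefixes of 'qnndr', columns: prefixes of 'qndkr'):
     ε  q  n  d  k  r
  ε  0  1  2  3  4  5
  q  1  0  1  2  3  4
  n  2  1  0  1  2  3
  n  3  2  1  1  2  3
  d  4  3  2  1  2  3
  r  5  4  3  2  2  2
The bottom-right entry gives D[5][5] = 2, so no sequence of fewer than 2 edits works. Backtracking through the table gives one optimal edit sequence (2 edits):
  qnndr → qnddr (sub n→d @3)
  qnddr → qndkr (sub d→k @4)
Edit distance = 2.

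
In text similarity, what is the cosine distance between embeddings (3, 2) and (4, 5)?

With u = (3, 2), v = (4, 5):
u·v = 3·4 + 2·5 = 12 + 10 = 22.
|u| = √(3² + 2²) = √13, |v| = √(4² + 5²) = √41, so |u||v| = √(13·41) = √533.
cos θ = (u·v)/(|u||v|) = 22/√533 ≈ 0.9529
Cosine distance = 1 - cos θ ≈ 1 - 0.9529 = 0.0471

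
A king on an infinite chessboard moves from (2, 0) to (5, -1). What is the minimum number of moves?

max(|x_i - y_i|) = max(|2 - 5|, |0 - (-1)|) = max(3, 1) = 3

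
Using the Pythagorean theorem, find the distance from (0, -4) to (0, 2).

√(Σ(x_i - y_i)²) = √((0 - 0)² + (-4 - 2)²)
= √(0² + (-6)²) = √(0 + 36) = √36 = 6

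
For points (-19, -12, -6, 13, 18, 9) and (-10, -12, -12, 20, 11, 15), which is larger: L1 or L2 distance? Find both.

L1 = |-19 - (-10)| + |-12 - (-12)| + |-6 - (-12)| + |13 - 20| + |18 - 11| + |9 - 15| = 9 + 0 + 6 + 7 + 7 + 6 = 35
L2 = √(9² + 0² + 6² + 7² + 7² + 6²) = √251 ≈ 15.843
L1 ≥ L2 always (equality iff movement is along one axis); L1 > L2 here.
Ratio L1/L2 = 35/√251 ≈ 2.2092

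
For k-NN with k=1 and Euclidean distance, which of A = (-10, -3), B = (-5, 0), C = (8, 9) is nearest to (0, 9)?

Distances: d(A) ≈ 15.6205, d(B) ≈ 10.2956, d(C) = 8. Nearest: C = (8, 9) with distance 8.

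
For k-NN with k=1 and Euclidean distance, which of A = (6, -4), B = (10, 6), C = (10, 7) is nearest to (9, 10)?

Distances: d(A) ≈ 14.3178, d(B) ≈ 4.1231, d(C) ≈ 3.1623. Nearest: C = (10, 7) with distance 3.1623.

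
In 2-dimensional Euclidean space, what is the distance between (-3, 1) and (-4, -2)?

√(Σ(x_i - y_i)²) = √((-3 - (-4))² + (1 - (-2))²)
= √(1² + 3²) = √(1 + 9) = √10 ≈ 3.1623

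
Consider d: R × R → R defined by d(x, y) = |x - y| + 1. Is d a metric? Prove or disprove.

No. d fails identity of indiscernibles (specifically d(x,x) = 0): d(-1, -1) = |-1 - (-1)| + 1 = 0 + 1 = 1 ≠ 0.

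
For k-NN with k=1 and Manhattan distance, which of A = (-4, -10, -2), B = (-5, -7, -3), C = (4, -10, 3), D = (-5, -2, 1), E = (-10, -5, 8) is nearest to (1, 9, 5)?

Distances: d(A) = 31, d(B) = 30, d(C) = 24, d(D) = 21, d(E) = 28. Nearest: D = (-5, -2, 1) with distance 21.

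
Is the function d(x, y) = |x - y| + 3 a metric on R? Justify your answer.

No. d fails identity of indiscernibles (specifically d(x,x) = 0): d(-8, -8) = |-8 - (-8)| + 3 = 0 + 3 = 3 ≠ 0.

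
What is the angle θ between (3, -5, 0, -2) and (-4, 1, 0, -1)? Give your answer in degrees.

With u = (3, -5, 0, -2), v = (-4, 1, 0, -1):
u·v = 3·(-4) + (-5)·1 + 0·0 + (-2)·(-1) = (-12) + (-5) + 0 + 2 = -15.
|u| = √(3² + (-5)² + 0² + (-2)²) = √38, |v| = √((-4)² + 1² + 0² + (-1)²) = √18, so |u||v| = √(38·18) = √684.
cos θ = (u·v)/(|u||v|) = -15/√684 ≈ -0.573539
θ = arccos(-0.573539) ≈ 125°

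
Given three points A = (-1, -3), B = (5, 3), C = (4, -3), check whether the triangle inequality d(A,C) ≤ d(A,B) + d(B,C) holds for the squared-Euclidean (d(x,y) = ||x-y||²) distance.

d(A,B) = 6² + 6² = 72, d(B,C) = 1² + 6² = 37, d(A,C) = 5² + 0² = 25.
d(A,C) = 25 ≤ 72 + 37 = 109. Triangle inequality is satisfied.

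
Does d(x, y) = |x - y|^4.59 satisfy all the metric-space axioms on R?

No. d(x,y) = |x-y|^4.59 fails the triangle inequality since p = 4.59 > 1. Counterexample: x = -3, y = 0, z = 4. d(x,z) = |-3 - 4|^4.59 = 7^4.59 ≈ 7568.329, but d(x,y) + d(y,z) = 3^4.59 + 4^4.59 ≈ 154.8769 + 580.0365 = 734.9134. Since 7568.329 > 734.9134, the triangle inequality is violated.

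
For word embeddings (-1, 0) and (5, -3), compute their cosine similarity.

With u = (-1, 0), v = (5, -3):
u·v = (-1)·5 + 0·(-3) = (-5) + 0 = -5.
|u| = √((-1)² + 0²) = √1, |v| = √(5² + (-3)²) = √34, so |u||v| = √(1·34) = √34.
cos θ = (u·v)/(|u||v|) = -5/√34 ≈ -0.8575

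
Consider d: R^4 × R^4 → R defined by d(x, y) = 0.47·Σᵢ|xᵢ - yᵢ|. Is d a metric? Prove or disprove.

Yes. The L1 (Manhattan) norm induces a metric on R^4, and multiplying a metric by a positive constant 0.47 > 0 preserves all four axioms: non-negativity (0.47·||x-y|| ≥ 0), identity (0.47·||x-y|| = 0 ⟺ ||x-y|| = 0 ⟺ x = y), symmetry (||x-y|| = ||y-x||), and the triangle inequality (0.47·||x-z|| ≤ 0.47·||x-y|| + 0.47·||y-z||). So d is a metric.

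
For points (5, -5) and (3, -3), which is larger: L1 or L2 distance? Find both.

L1 = |5 - 3| + |-5 - (-3)| = 2 + 2 = 4
L2 = √(2² + 2²) = √8 ≈ 2.8284
L1 ≥ L2 always (equality iff movement is along one axis); L1 > L2 here.
Ratio L1/L2 = 4/√8 ≈ 1.4142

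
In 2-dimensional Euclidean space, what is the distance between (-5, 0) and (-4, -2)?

√(Σ(x_i - y_i)²) = √((-5 - (-4))² + (0 - (-2))²)
= √((-1)² + 2²) = √(1 + 4) = √5 ≈ 2.2361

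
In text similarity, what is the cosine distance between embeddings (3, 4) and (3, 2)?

With u = (3, 4), v = (3, 2):
u·v = 3·3 + 4·2 = 9 + 8 = 17.
|u| = √(3² + 4²) = √25, |v| = √(3² + 2²) = √13, so |u||v| = √(25·13) = √325.
cos θ = (u·v)/(|u||v|) = 17/√325 ≈ 0.943
Cosine distance = 1 - cos θ ≈ 1 - 0.943 = 0.057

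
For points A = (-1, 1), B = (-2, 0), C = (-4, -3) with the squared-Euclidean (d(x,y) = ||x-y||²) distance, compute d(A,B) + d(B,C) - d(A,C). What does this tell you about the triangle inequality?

d(A,B) = 1² + 1² = 2, d(B,C) = 2² + 3² = 13, d(A,C) = 3² + 4² = 25.
d(A,B) + d(B,C) - d(A,C) = 2 + 13 - 25 = 15 - 25 = -10. This is < 0, so the triangle inequality FAILS for these points (squared-Euclidean is not a metric).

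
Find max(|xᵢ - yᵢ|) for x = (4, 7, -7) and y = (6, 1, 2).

max(|x_i - y_i|) = max(|4 - 6|, |7 - 1|, |-7 - 2|) = max(2, 6, 9) = 9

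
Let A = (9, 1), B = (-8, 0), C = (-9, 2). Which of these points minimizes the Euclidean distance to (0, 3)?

Distances: d(A) ≈ 9.2195, d(B) ≈ 8.544, d(C) ≈ 9.0554. Nearest: B = (-8, 0) with distance 8.544.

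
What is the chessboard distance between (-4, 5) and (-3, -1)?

max(|x_i - y_i|) = max(|-4 - (-3)|, |5 - (-1)|) = max(1, 6) = 6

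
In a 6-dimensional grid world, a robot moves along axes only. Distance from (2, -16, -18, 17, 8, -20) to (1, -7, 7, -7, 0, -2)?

Σ|x_i - y_i| = |2 - 1| + |-16 - (-7)| + |-18 - 7| + |17 - (-7)| + |8 - 0| + |-20 - (-2)| = 1 + 9 + 25 + 24 + 8 + 18 = 85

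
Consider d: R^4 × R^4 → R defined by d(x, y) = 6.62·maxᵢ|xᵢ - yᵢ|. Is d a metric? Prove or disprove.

Yes. The L∞ (Chebyshev) norm induces a metric on R^4, and multiplying a metric by a positive constant 6.62 > 0 preserves all four axioms: non-negativity (6.62·||x-y|| ≥ 0), identity (6.62·||x-y|| = 0 ⟺ ||x-y|| = 0 ⟺ x = y), symmetry (||x-y|| = ||y-x||), and the triangle inequality (6.62·||x-z|| ≤ 6.62·||x-y|| + 6.62·||y-z||). So d is a metric.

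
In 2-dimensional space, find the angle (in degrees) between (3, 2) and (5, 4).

With u = (3, 2), v = (5, 4):
u·v = 3·5 + 2·4 = 15 + 8 = 23.
|u| = √(3² + 2²) = √13, |v| = √(5² + 4²) = √41, so |u||v| = √(13·41) = √533.
cos θ = (u·v)/(|u||v|) = 23/√533 ≈ 0.996241
θ = arccos(0.996241) ≈ 4.97°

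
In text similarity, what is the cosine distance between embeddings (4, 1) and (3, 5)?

With u = (4, 1), v = (3, 5):
u·v = 4·3 + 1·5 = 12 + 5 = 17.
|u| = √(4² + 1²) = √17, |v| = √(3² + 5²) = √34, so |u||v| = √(17·34) = √578.
cos θ = (u·v)/(|u||v|) = 17/√578 ≈ 0.7071
Cosine distance = 1 - cos θ ≈ 1 - 0.7071 = 0.2929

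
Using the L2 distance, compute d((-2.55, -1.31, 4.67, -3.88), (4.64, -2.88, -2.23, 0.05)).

(Σ|x_i - y_i|^2)^(1/2) = (|-2.55 - 4.64|^2 + |-1.31 - (-2.88)|^2 + |4.67 - (-2.23)|^2 + |-3.88 - 0.05|^2)^(1/2)
= (7.19^2 + 1.57^2 + 6.9^2 + 3.93^2)^(1/2) = (51.6961 + 2.4649 + 47.61 + 15.4449)^(1/2) = (117.2159)^(1/2) ≈ 10.8266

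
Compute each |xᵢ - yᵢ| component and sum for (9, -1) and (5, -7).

Σ|x_i - y_i| = |9 - 5| + |-1 - (-7)| = 4 + 6 = 10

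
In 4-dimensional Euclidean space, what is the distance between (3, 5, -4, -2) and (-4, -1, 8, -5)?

√(Σ(x_i - y_i)²) = √((3 - (-4))² + (5 - (-1))² + (-4 - 8)² + (-2 - (-5))²)
= √(7² + 6² + (-12)² + 3²) = √(49 + 36 + 144 + 9) = √238 ≈ 15.4272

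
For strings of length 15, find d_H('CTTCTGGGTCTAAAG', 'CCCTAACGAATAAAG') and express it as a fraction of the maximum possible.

Differing positions: 2, 3, 4, 5, 6, 7, 9, 10. Hamming distance = 8. The maximum possible Hamming distance for length-15 strings is 15, so d_H/15 = 8/15 ≈ 0.5333.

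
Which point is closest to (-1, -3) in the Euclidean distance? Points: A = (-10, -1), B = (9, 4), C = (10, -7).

Distances: d(A) ≈ 9.2195, d(B) ≈ 12.2066, d(C) ≈ 11.7047. Nearest: A = (-10, -1) with distance 9.2195.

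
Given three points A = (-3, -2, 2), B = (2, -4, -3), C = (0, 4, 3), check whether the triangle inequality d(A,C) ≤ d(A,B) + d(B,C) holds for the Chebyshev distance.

d(A,B) = max(5, 2, 5) = 5, d(B,C) = max(2, 8, 6) = 8, d(A,C) = max(3, 6, 1) = 6.
d(A,C) = 6 ≤ 5 + 8 = 13. Triangle inequality is satisfied.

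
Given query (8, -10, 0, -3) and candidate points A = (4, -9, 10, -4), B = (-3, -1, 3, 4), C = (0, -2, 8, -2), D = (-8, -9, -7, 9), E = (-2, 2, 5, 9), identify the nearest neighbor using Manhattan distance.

Distances: d(A) = 16, d(B) = 30, d(C) = 25, d(D) = 36, d(E) = 39. Nearest: A = (4, -9, 10, -4) with distance 16.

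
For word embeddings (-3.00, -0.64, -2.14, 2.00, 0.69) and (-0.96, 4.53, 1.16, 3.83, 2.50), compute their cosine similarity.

With u = (-3.00, -0.64, -2.14, 2.00, 0.69), v = (-0.96, 4.53, 1.16, 3.83, 2.50):
u·v = (-3)·(-0.96) + (-0.64)·4.53 + (-2.14)·1.16 + 2·3.83 + 0.69·2.5 = 2.88 + (-2.8992) + (-2.4824) + 7.66 + 1.725 = 6.8834.
|u| = √((-3)² + (-0.64)² + (-2.14)² + 2² + 0.69²) = √(9 + 0.4096 + 4.5796 + 4 + 0.4761) = √18.4653, |v| = √((-0.96)² + 4.53² + 1.16² + 3.83² + 2.5²) = √(0.9216 + 20.5209 + 1.3456 + 14.6689 + 6.25) = √43.707.
cos θ = (u·v)/(|u||v|) = 6.8834/(√18.4653·√43.707) ≈ 0.2423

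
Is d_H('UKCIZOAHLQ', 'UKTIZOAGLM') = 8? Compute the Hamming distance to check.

Differing positions: 3, 8, 10. Hamming distance = 3, so the claim that d_H = 8 is false.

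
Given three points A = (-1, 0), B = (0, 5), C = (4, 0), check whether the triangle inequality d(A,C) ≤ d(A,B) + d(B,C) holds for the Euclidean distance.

d(A,B) = √(1² + 5²) = √26 ≈ 5.099, d(B,C) = √(4² + 5²) = √41 ≈ 6.4031, d(A,C) = √(5² + 0²) = √25 = 5.
d(A,C) = 5 ≤ 5.099 + 6.4031 = 11.5021. Triangle inequality is satisfied.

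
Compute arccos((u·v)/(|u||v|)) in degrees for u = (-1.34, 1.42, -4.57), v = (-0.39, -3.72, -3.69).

With u = (-1.34, 1.42, -4.57), v = (-0.39, -3.72, -3.69):
u·v = (-1.34)·(-0.39) + 1.42·(-3.72) + (-4.57)·(-3.69) = 0.5226 + (-5.2824) + 16.8633 = 12.1035.
|u| = √((-1.34)² + 1.42² + (-4.57)²) = √(1.7956 + 2.0164 + 20.8849) = √24.6969, |v| = √((-0.39)² + (-3.72)² + (-3.69)²) = √(0.1521 + 13.8384 + 13.6161) = √27.6066.
cos θ = (u·v)/(|u||v|) = 12.1035/(√24.6969·√27.6066) ≈ 0.463536
θ = arccos(0.463536) ≈ 62.38°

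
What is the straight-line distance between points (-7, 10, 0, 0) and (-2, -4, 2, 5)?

√(Σ(x_i - y_i)²) = √((-7 - (-2))² + (10 - (-4))² + (0 - 2)² + (0 - 5)²)
= √((-5)² + 14² + (-2)² + (-5)²) = √(25 + 196 + 4 + 25) = √250 ≈ 15.8114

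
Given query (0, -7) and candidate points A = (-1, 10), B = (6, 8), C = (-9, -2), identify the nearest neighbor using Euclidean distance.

Distances: d(A) ≈ 17.0294, d(B) ≈ 16.1555, d(C) ≈ 10.2956. Nearest: C = (-9, -2) with distance 10.2956.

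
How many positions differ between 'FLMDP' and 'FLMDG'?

Differing positions: 5. Hamming distance = 1.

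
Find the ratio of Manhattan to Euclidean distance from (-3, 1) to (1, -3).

L1 = |-3 - 1| + |1 - (-3)| = 4 + 4 = 8
L2 = √(4² + 4²) = √32 ≈ 5.6569
L1 ≥ L2 always (equality iff movement is along one axis); L1 > L2 here.
Ratio L1/L2 = 8/√32 ≈ 1.4142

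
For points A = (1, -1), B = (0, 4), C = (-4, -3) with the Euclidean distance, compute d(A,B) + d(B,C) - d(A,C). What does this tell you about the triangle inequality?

d(A,B) = √(1² + 5²) = √26 ≈ 5.099, d(B,C) = √(4² + 7²) = √65 ≈ 8.0623, d(A,C) = √(5² + 2²) = √29 ≈ 5.3852.
d(A,B) + d(B,C) - d(A,C) = 5.099 + 8.0623 - 5.3852 = 13.1613 - 5.3852 = 7.7761 (to 4 decimal places). This is ≥ 0, so the triangle inequality holds for these points.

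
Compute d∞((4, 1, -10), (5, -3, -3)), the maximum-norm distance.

max(|x_i - y_i|) = max(|4 - 5|, |1 - (-3)|, |-10 - (-3)|) = max(1, 4, 7) = 7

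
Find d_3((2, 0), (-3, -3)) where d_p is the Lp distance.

(Σ|x_i - y_i|^3)^(1/3) = (|2 - (-3)|^3 + |0 - (-3)|^3)^(1/3)
= (5^3 + 3^3)^(1/3) = (125 + 27)^(1/3) = (152)^(1/3) ≈ 5.3368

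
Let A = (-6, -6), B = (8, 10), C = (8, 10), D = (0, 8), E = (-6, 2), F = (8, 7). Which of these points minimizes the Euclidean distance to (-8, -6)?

Distances: d(A) = 2, d(B) ≈ 22.6274, d(C) ≈ 22.6274, d(D) ≈ 16.1245, d(E) ≈ 8.2462, d(F) ≈ 20.6155. Nearest: A = (-6, -6) with distance 2.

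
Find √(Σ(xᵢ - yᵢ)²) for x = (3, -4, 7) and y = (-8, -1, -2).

√(Σ(x_i - y_i)²) = √((3 - (-8))² + (-4 - (-1))² + (7 - (-2))²)
= √(11² + (-3)² + 9²) = √(121 + 9 + 81) = √211 ≈ 14.5258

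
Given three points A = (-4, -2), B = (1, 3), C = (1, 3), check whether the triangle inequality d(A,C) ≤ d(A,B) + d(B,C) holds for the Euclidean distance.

d(A,B) = √(5² + 5²) = √50 ≈ 7.0711, d(B,C) = √(0² + 0²) = √0 = 0, d(A,C) = √(5² + 5²) = √50 ≈ 7.0711.
d(A,C) ≈ 7.0711 ≤ 7.0711 + 0 = 7.0711. Triangle inequality is satisfied.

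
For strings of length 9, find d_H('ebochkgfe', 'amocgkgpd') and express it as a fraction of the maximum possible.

Differing positions: 1, 2, 5, 8, 9. Hamming distance = 5. The maximum possible Hamming distance for length-9 strings is 9, so d_H/9 = 5/9 ≈ 0.5556.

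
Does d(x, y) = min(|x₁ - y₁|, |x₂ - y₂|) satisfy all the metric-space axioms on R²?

No. d fails identity of indiscernibles: take x = (2, 0) and y = (2, 3). Then d(x,y) = min(|2 - 2|, |0 - 3|) = min(0, 3) = 0, yet x ≠ y.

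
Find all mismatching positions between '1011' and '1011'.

Differing positions: none. Hamming distance = 0.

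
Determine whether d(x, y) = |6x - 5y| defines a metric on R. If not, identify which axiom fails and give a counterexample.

No. d fails symmetry: d(9, 6) = |6·9 - 5·6| = |24| = 24, but d(6, 9) = |6·6 - 5·9| = |-9| = 9. Since 24 ≠ 9, d(x,y) ≠ d(y,x) in general.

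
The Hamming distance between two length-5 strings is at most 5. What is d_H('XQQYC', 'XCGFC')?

Differing positions: 2, 3, 4. Hamming distance = 3. The maximum possible Hamming distance for length-5 strings is 5, so d_H/5 = 3/5 = 0.6.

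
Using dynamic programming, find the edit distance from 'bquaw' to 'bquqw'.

Let D[i][j] be the edit distance between the first i characters of 'bquaw' and the first j characters of 'bquqw', with D[i][0] = i, D[0][j] = j, and D[i][j] = D[i-1][j-1] if the characters match, else 1 + min(D[i-1][j], D[i][j-1], D[i-1][j-1]). Filling the table (rows: prefixes of 'bquaw', columns: prefixes of 'bquqw'):
     ε  b  q  u  q  w
  ε  0  1  2  3  4  5
  b  1  0  1  2  3  4
  q  2  1  0  1  2  3
  u  3  2  1  0  1  2
  a  4  3  2  1  1  2
  w  5  4  3  2  2  1
The bottom-right entry gives D[5][5] = 1, so no sequence of fewer than 1 edit works. Backtracking through the table gives one optimal edit sequence (1 edit):
  bquaw → bquqw (sub a→q @4)
Edit distance = 1.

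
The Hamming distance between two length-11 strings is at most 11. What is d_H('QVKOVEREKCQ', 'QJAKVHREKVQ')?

Differing positions: 2, 3, 4, 6, 10. Hamming distance = 5. The maximum possible Hamming distance for length-11 strings is 11, so d_H/11 = 5/11 ≈ 0.4545.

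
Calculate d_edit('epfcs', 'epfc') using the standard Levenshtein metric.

Let D[i][j] be the edit distance between the first i characters of 'epfcs' and the first j characters of 'epfc', with D[i][0] = i, D[0][j] = j, and D[i][j] = D[i-1][j-1] if the characters match, else 1 + min(D[i-1][j], D[i][j-1], D[i-1][j-1]). Filling the table (rows: prefixes of 'epfcs', columns: prefixes of 'epfc'):
     ε  e  p  f  c
  ε  0  1  2  3  4
  e  1  0  1  2  3
  p  2  1  0  1  2
  f  3  2  1  0  1
  c  4  3  2  1  0
  s  5  4  3  2  1
The bottom-right entry gives D[5][4] = 1, so no sequence of fewer than 1 edit works. Backtracking through the table gives one optimal edit sequence (1 edit):
  epfcs → epfc (del s @5)
Edit distance = 1.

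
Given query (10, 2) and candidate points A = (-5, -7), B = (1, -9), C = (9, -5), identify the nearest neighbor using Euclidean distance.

Distances: d(A) ≈ 17.4929, d(B) ≈ 14.2127, d(C) ≈ 7.0711. Nearest: C = (9, -5) with distance 7.0711.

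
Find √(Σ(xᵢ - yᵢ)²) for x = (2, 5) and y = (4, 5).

√(Σ(x_i - y_i)²) = √((2 - 4)² + (5 - 5)²)
= √((-2)² + 0²) = √(4 + 0) = √4 = 2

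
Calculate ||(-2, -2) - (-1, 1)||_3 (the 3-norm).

(Σ|x_i - y_i|^3)^(1/3) = (|-2 - (-1)|^3 + |-2 - 1|^3)^(1/3)
= (1^3 + 3^3)^(1/3) = (1 + 27)^(1/3) = (28)^(1/3) ≈ 3.0366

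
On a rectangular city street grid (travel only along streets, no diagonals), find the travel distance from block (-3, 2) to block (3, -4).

Σ|x_i - y_i| = |-3 - 3| + |2 - (-4)| = 6 + 6 = 12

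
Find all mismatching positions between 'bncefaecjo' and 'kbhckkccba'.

Differing positions: 1, 2, 3, 4, 5, 6, 7, 9, 10. Hamming distance = 9.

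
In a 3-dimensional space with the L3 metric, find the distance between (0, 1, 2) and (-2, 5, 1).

(Σ|x_i - y_i|^3)^(1/3) = (|0 - (-2)|^3 + |1 - 5|^3 + |2 - 1|^3)^(1/3)
= (2^3 + 4^3 + 1^3)^(1/3) = (8 + 64 + 1)^(1/3) = (73)^(1/3) ≈ 4.1793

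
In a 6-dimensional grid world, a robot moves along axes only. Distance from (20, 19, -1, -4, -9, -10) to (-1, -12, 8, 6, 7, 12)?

Σ|x_i - y_i| = |20 - (-1)| + |19 - (-12)| + |-1 - 8| + |-4 - 6| + |-9 - 7| + |-10 - 12| = 21 + 31 + 9 + 10 + 16 + 22 = 109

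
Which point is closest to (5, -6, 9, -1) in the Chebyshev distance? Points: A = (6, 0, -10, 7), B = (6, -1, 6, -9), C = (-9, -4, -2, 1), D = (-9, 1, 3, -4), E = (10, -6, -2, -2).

Distances: d(A) = 19, d(B) = 8, d(C) = 14, d(D) = 14, d(E) = 11. Nearest: B = (6, -1, 6, -9) with distance 8.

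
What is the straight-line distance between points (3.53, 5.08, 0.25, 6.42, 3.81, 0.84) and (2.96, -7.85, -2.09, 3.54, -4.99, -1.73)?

√(Σ(x_i - y_i)²) = √((3.53 - 2.96)² + (5.08 - (-7.85))² + (0.25 - (-2.09))² + (6.42 - 3.54)² + (3.81 - (-4.99))² + (0.84 - (-1.73))²)
= √(0.57² + 12.93² + 2.34² + 2.88² + 8.8² + 2.57²) = √(0.3249 + 167.1849 + 5.4756 + 8.2944 + 77.44 + 6.6049) = √265.3247 ≈ 16.2888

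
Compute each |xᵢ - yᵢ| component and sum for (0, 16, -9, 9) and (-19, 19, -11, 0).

Σ|x_i - y_i| = |0 - (-19)| + |16 - 19| + |-9 - (-11)| + |9 - 0| = 19 + 3 + 2 + 9 = 33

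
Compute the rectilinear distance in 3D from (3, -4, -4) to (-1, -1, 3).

Σ|x_i - y_i| = |3 - (-1)| + |-4 - (-1)| + |-4 - 3| = 4 + 3 + 7 = 14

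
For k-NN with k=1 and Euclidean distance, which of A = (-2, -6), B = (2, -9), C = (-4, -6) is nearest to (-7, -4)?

Distances: d(A) ≈ 5.3852, d(B) ≈ 10.2956, d(C) ≈ 3.6056. Nearest: C = (-4, -6) with distance 3.6056.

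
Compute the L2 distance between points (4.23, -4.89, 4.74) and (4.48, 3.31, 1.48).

(Σ|x_i - y_i|^2)^(1/2) = (|4.23 - 4.48|^2 + |-4.89 - 3.31|^2 + |4.74 - 1.48|^2)^(1/2)
= (0.25^2 + 8.2^2 + 3.26^2)^(1/2) = (0.0625 + 67.24 + 10.6276)^(1/2) = (77.9301)^(1/2) ≈ 8.8278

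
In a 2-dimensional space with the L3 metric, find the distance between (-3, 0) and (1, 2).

(Σ|x_i - y_i|^3)^(1/3) = (|-3 - 1|^3 + |0 - 2|^3)^(1/3)
= (4^3 + 2^3)^(1/3) = (64 + 8)^(1/3) = (72)^(1/3) ≈ 4.1602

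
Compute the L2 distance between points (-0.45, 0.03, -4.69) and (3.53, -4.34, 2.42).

(Σ|x_i - y_i|^2)^(1/2) = (|-0.45 - 3.53|^2 + |0.03 - (-4.34)|^2 + |-4.69 - 2.42|^2)^(1/2)
= (3.98^2 + 4.37^2 + 7.11^2)^(1/2) = (15.8404 + 19.0969 + 50.5521)^(1/2) = (85.4894)^(1/2) ≈ 9.246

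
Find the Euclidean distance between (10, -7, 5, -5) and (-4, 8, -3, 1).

√(Σ(x_i - y_i)²) = √((10 - (-4))² + (-7 - 8)² + (5 - (-3))² + (-5 - 1)²)
= √(14² + (-15)² + 8² + (-6)²) = √(196 + 225 + 64 + 36) = √521 ≈ 22.8254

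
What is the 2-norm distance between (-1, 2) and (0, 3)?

(Σ|x_i - y_i|^2)^(1/2) = (|-1 - 0|^2 + |2 - 3|^2)^(1/2)
= (1^2 + 1^2)^(1/2) = (1 + 1)^(1/2) = (2)^(1/2) ≈ 1.4142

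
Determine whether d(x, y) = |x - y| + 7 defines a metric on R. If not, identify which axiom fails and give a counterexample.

No. d fails identity of indiscernibles (specifically d(x,x) = 0): d(-8, -8) = |-8 - (-8)| + 7 = 0 + 7 = 7 ≠ 0.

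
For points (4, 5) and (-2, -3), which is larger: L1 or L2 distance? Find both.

L1 = |4 - (-2)| + |5 - (-3)| = 6 + 8 = 14
L2 = √(6² + 8²) = √100 = 10
L1 ≥ L2 always (equality iff movement is along one axis); L1 > L2 here.
Ratio L1/L2 = 14/10 = 1.4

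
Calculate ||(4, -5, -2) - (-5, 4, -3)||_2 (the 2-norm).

(Σ|x_i - y_i|^2)^(1/2) = (|4 - (-5)|^2 + |-5 - 4|^2 + |-2 - (-3)|^2)^(1/2)
= (9^2 + 9^2 + 1^2)^(1/2) = (81 + 81 + 1)^(1/2) = (163)^(1/2) ≈ 12.7671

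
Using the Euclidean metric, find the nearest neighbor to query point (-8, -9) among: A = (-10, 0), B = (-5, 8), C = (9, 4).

Distances: d(A) ≈ 9.2195, d(B) ≈ 17.2627, d(C) ≈ 21.4009. Nearest: A = (-10, 0) with distance 9.2195.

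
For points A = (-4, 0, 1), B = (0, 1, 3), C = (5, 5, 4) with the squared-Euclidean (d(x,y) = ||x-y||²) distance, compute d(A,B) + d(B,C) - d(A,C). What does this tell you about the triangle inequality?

d(A,B) = 4² + 1² + 2² = 21, d(B,C) = 5² + 4² + 1² = 42, d(A,C) = 9² + 5² + 3² = 115.
d(A,B) + d(B,C) - d(A,C) = 21 + 42 - 115 = 63 - 115 = -52. This is < 0, so the triangle inequality FAILS for these points (squared-Euclidean is not a metric).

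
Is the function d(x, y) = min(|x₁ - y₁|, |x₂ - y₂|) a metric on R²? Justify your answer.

No. d fails identity of indiscernibles: take x = (5, 0) and y = (5, 9). Then d(x,y) = min(|5 - 5|, |0 - 9|) = min(0, 9) = 0, yet x ≠ y.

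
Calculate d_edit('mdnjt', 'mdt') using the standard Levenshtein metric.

Let D[i][j] be the edit distance between the first i characters of 'mdnjt' and the first j characters of 'mdt', with D[i][0] = i, D[0][j] = j, and D[i][j] = D[i-1][j-1] if the characters match, else 1 + min(D[i-1][j], D[i][j-1], D[i-1][j-1]). Filling the table (rows: prefixes of 'mdnjt', columns: prefixes of 'mdt'):
     ε  m  d  t
  ε  0  1  2  3
  m  1  0  1  2
  d  2  1  0  1
  n  3  2  1  1
  j  4  3  2  2
  t  5  4  3  2
The bottom-right entry gives D[5][3] = 2, so no sequence of fewer than 2 edits works. Backtracking through the table gives one optimal edit sequence (2 edits):
  mdnjt → mdjt (del n @3)
  mdjt → mdt (del j @3)
Edit distance = 2.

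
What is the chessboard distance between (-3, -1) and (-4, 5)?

max(|x_i - y_i|) = max(|-3 - (-4)|, |-1 - 5|) = max(1, 6) = 6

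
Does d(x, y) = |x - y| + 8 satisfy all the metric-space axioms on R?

No. d fails identity of indiscernibles (specifically d(x,x) = 0): d(-3, -3) = |-3 - (-3)| + 8 = 0 + 8 = 8 ≠ 0.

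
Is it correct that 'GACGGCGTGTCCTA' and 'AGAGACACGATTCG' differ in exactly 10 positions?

Differing positions: 1, 2, 3, 5, 7, 8, 10, 11, 12, 13, 14. Hamming distance = 11, so the claim that d_H = 10 is false.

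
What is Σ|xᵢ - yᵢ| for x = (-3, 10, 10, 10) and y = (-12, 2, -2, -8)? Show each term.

Σ|x_i - y_i| = |-3 - (-12)| + |10 - 2| + |10 - (-2)| + |10 - (-8)| = 9 + 8 + 12 + 18 = 47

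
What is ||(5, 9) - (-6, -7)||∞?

max(|x_i - y_i|) = max(|5 - (-6)|, |9 - (-7)|) = max(11, 16) = 16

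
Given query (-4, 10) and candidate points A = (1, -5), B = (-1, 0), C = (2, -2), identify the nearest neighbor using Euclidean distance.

Distances: d(A) ≈ 15.8114, d(B) ≈ 10.4403, d(C) ≈ 13.4164. Nearest: B = (-1, 0) with distance 10.4403.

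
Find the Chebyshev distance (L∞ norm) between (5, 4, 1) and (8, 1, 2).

max(|x_i - y_i|) = max(|5 - 8|, |4 - 1|, |1 - 2|) = max(3, 3, 1) = 3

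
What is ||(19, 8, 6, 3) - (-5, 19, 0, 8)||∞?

max(|x_i - y_i|) = max(|19 - (-5)|, |8 - 19|, |6 - 0|, |3 - 8|) = max(24, 11, 6, 5) = 24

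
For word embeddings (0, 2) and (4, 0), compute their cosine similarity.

With u = (0, 2), v = (4, 0):
u·v = 0·4 + 2·0 = 0 + 0 = 0.
|u| = √(0² + 2²) = √4, |v| = √(4² + 0²) = √16, so |u||v| = √(4·16) = √64 = 8.
cos θ = (u·v)/(|u||v|) = 0/8 = 0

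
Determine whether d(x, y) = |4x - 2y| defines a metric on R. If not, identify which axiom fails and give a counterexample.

No. d fails symmetry: d(6, 7) = |4·6 - 2·7| = |10| = 10, but d(7, 6) = |4·7 - 2·6| = |16| = 16. Since 10 ≠ 16, d(x,y) ≠ d(y,x) in general.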